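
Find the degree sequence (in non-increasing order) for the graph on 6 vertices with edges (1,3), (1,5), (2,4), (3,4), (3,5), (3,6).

Step 1: Count edges incident to each vertex:
  deg(1) = 2 (neighbors: 3, 5)
  deg(2) = 1 (neighbors: 4)
  deg(3) = 4 (neighbors: 1, 4, 5, 6)
  deg(4) = 2 (neighbors: 2, 3)
  deg(5) = 2 (neighbors: 1, 3)
  deg(6) = 1 (neighbors: 3)

Step 2: Sort degrees in non-increasing order:
  Degrees: [2, 1, 4, 2, 2, 1] -> sorted: [4, 2, 2, 2, 1, 1]

Degree sequence: [4, 2, 2, 2, 1, 1]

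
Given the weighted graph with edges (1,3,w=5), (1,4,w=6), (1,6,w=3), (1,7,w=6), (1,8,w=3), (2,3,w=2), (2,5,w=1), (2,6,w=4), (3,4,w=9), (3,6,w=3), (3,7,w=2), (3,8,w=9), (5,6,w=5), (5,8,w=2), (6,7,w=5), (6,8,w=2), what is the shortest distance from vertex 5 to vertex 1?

Step 1: Build adjacency list with weights:
  1: 3(w=5), 4(w=6), 6(w=3), 7(w=6), 8(w=3)
  2: 3(w=2), 5(w=1), 6(w=4)
  3: 1(w=5), 2(w=2), 4(w=9), 6(w=3), 7(w=2), 8(w=9)
  4: 1(w=6), 3(w=9)
  5: 2(w=1), 6(w=5), 8(w=2)
  6: 1(w=3), 2(w=4), 3(w=3), 5(w=5), 7(w=5), 8(w=2)
  7: 1(w=6), 3(w=2), 6(w=5)
  8: 1(w=3), 3(w=9), 5(w=2), 6(w=2)

Step 2: Apply Dijkstra's algorithm from vertex 5:
  Visit vertex 5 (distance=0)
    Update dist[2] = 1
    Update dist[6] = 5
    Update dist[8] = 2
  Visit vertex 2 (distance=1)
    Update dist[3] = 3
  Visit vertex 8 (distance=2)
    Update dist[1] = 5
    Update dist[6] = 4
  Visit vertex 3 (distance=3)
    Update dist[4] = 12
    Update dist[7] = 5
  Visit vertex 6 (distance=4)
  Visit vertex 1 (distance=5)
    Update dist[4] = 11

Step 3: Shortest path: 5 -> 8 -> 1
Total weight: 2 + 3 = 5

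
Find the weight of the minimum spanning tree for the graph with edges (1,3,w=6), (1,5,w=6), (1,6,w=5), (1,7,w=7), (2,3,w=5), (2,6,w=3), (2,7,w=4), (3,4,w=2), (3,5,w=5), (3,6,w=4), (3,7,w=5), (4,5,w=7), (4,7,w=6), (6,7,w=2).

Apply Kruskal's algorithm (sort edges by weight, add if no cycle):

Sorted edges by weight:
  (3,4) w=2
  (6,7) w=2
  (2,6) w=3
  (2,7) w=4
  (3,6) w=4
  (1,6) w=5
  (2,3) w=5
  (3,5) w=5
  (3,7) w=5
  (1,3) w=6
  (1,5) w=6
  (4,7) w=6
  (1,7) w=7
  (4,5) w=7

Add edge (3,4) w=2 -- no cycle. Running total: 2
Add edge (6,7) w=2 -- no cycle. Running total: 4
Add edge (2,6) w=3 -- no cycle. Running total: 7
Skip edge (2,7) w=4 -- would create cycle
Add edge (3,6) w=4 -- no cycle. Running total: 11
Add edge (1,6) w=5 -- no cycle. Running total: 16
Skip edge (2,3) w=5 -- would create cycle
Add edge (3,5) w=5 -- no cycle. Running total: 21

MST edges: (3,4,w=2), (6,7,w=2), (2,6,w=3), (3,6,w=4), (1,6,w=5), (3,5,w=5)
Total MST weight: 2 + 2 + 3 + 4 + 5 + 5 = 21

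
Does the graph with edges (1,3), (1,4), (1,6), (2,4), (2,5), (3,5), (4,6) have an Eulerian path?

Step 1: Find the degree of each vertex:
  deg(1) = 3
  deg(2) = 2
  deg(3) = 2
  deg(4) = 3
  deg(5) = 2
  deg(6) = 2

Step 2: Count vertices with odd degree:
  Odd-degree vertices: 1, 4 (2 total)

Step 3: Apply Euler's theorem:
  - Eulerian circuit exists iff graph is connected and all vertices have even degree
  - Eulerian path exists iff graph is connected and has 0 or 2 odd-degree vertices

Graph is connected with exactly 2 odd-degree vertices (1, 4).
Eulerian path exists (starting and ending at the odd-degree vertices), but no Eulerian circuit.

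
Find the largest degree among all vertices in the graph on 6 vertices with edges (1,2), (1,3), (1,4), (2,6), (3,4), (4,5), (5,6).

Step 1: Count edges incident to each vertex:
  deg(1) = 3 (neighbors: 2, 3, 4)
  deg(2) = 2 (neighbors: 1, 6)
  deg(3) = 2 (neighbors: 1, 4)
  deg(4) = 3 (neighbors: 1, 3, 5)
  deg(5) = 2 (neighbors: 4, 6)
  deg(6) = 2 (neighbors: 2, 5)

Step 2: Find maximum:
  max(3, 2, 2, 3, 2, 2) = 3 (vertex 1)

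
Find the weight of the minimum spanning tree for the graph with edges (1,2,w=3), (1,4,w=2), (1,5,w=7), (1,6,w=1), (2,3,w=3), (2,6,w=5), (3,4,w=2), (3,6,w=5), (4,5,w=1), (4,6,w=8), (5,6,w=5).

Apply Kruskal's algorithm (sort edges by weight, add if no cycle):

Sorted edges by weight:
  (1,6) w=1
  (4,5) w=1
  (1,4) w=2
  (3,4) w=2
  (1,2) w=3
  (2,3) w=3
  (2,6) w=5
  (3,6) w=5
  (5,6) w=5
  (1,5) w=7
  (4,6) w=8

Add edge (1,6) w=1 -- no cycle. Running total: 1
Add edge (4,5) w=1 -- no cycle. Running total: 2
Add edge (1,4) w=2 -- no cycle. Running total: 4
Add edge (3,4) w=2 -- no cycle. Running total: 6
Add edge (1,2) w=3 -- no cycle. Running total: 9

MST edges: (1,6,w=1), (4,5,w=1), (1,4,w=2), (3,4,w=2), (1,2,w=3)
Total MST weight: 1 + 1 + 2 + 2 + 3 = 9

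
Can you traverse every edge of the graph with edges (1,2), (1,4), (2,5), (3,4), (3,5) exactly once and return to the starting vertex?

Step 1: Find the degree of each vertex:
  deg(1) = 2
  deg(2) = 2
  deg(3) = 2
  deg(4) = 2
  deg(5) = 2

Step 2: Count vertices with odd degree:
  All vertices have even degree (0 odd-degree vertices)

Step 3: Apply Euler's theorem:
  - Eulerian circuit exists iff graph is connected and all vertices have even degree
  - Eulerian path exists iff graph is connected and has 0 or 2 odd-degree vertices

Graph is connected with 0 odd-degree vertices.
Both Eulerian circuit and Eulerian path exist.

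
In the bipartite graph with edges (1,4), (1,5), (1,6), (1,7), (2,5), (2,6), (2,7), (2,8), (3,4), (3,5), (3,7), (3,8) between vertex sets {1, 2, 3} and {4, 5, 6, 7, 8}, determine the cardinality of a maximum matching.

Step 1: List the neighbors of each left vertex:
  1: 4, 5, 6, 7
  2: 5, 6, 7, 8
  3: 4, 5, 7, 8

Step 2: Greedily match left vertices, then look for augmenting paths:
  Match 1 -- 4
  Match 2 -- 5
  Match 3 -- 7
  No augmenting path remains.

Step 3: Verify this is maximum:
  Matching size 3 = min(|L|, |R|) = min(3, 5), which is an upper bound, so this matching is maximum.

Maximum matching: {(1,4), (2,5), (3,7)}
Size: 3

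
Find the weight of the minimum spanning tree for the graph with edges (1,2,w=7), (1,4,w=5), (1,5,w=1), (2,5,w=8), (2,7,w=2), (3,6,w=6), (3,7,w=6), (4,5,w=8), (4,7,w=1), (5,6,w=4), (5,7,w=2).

Apply Kruskal's algorithm (sort edges by weight, add if no cycle):

Sorted edges by weight:
  (1,5) w=1
  (4,7) w=1
  (2,7) w=2
  (5,7) w=2
  (5,6) w=4
  (1,4) w=5
  (3,6) w=6
  (3,7) w=6
  (1,2) w=7
  (2,5) w=8
  (4,5) w=8

Add edge (1,5) w=1 -- no cycle. Running total: 1
Add edge (4,7) w=1 -- no cycle. Running total: 2
Add edge (2,7) w=2 -- no cycle. Running total: 4
Add edge (5,7) w=2 -- no cycle. Running total: 6
Add edge (5,6) w=4 -- no cycle. Running total: 10
Skip edge (1,4) w=5 -- would create cycle
Add edge (3,6) w=6 -- no cycle. Running total: 16

MST edges: (1,5,w=1), (4,7,w=1), (2,7,w=2), (5,7,w=2), (5,6,w=4), (3,6,w=6)
Total MST weight: 1 + 1 + 2 + 2 + 4 + 6 = 16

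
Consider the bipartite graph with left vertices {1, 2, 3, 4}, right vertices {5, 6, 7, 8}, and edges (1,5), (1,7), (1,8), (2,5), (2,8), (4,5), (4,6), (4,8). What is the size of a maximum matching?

Step 1: List the neighbors of each left vertex:
  1: 5, 7, 8
  2: 5, 8
  3: (none)
  4: 5, 6, 8

Step 2: Greedily match left vertices, then look for augmenting paths:
  Match 1 -- 5
  Match 2 -- 8
  Match 4 -- 6
  No augmenting path remains.

Step 3: Verify this is maximum:
  Matching has size 3. The vertex set {1, 2, 4} covers every edge and has size 3; any matching has at most one edge per cover vertex, so 3 is maximum (König's theorem).

Maximum matching: {(1,5), (2,8), (4,6)}
Size: 3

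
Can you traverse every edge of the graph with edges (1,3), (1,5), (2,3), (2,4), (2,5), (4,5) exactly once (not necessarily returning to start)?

Step 1: Find the degree of each vertex:
  deg(1) = 2
  deg(2) = 3
  deg(3) = 2
  deg(4) = 2
  deg(5) = 3

Step 2: Count vertices with odd degree:
  Odd-degree vertices: 2, 5 (2 total)

Step 3: Apply Euler's theorem:
  - Eulerian circuit exists iff graph is connected and all vertices have even degree
  - Eulerian path exists iff graph is connected and has 0 or 2 odd-degree vertices

Graph is connected with exactly 2 odd-degree vertices (2, 5).
Eulerian path exists (starting and ending at the odd-degree vertices), but no Eulerian circuit.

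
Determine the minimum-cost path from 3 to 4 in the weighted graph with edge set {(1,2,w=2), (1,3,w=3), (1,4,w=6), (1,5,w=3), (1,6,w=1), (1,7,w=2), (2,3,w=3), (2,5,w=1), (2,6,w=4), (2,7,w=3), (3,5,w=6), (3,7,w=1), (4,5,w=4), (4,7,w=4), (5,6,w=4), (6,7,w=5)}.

Step 1: Build adjacency list with weights:
  1: 2(w=2), 3(w=3), 4(w=6), 5(w=3), 6(w=1), 7(w=2)
  2: 1(w=2), 3(w=3), 5(w=1), 6(w=4), 7(w=3)
  3: 1(w=3), 2(w=3), 5(w=6), 7(w=1)
  4: 1(w=6), 5(w=4), 7(w=4)
  5: 1(w=3), 2(w=1), 3(w=6), 4(w=4), 6(w=4)
  6: 1(w=1), 2(w=4), 5(w=4), 7(w=5)
  7: 1(w=2), 2(w=3), 3(w=1), 4(w=4), 6(w=5)

Step 2: Apply Dijkstra's algorithm from vertex 3:
  Visit vertex 3 (distance=0)
    Update dist[1] = 3
    Update dist[2] = 3
    Update dist[5] = 6
    Update dist[7] = 1
  Visit vertex 7 (distance=1)
    Update dist[4] = 5
    Update dist[6] = 6
  Visit vertex 1 (distance=3)
    Update dist[6] = 4
  Visit vertex 2 (distance=3)
    Update dist[5] = 4
  Visit vertex 5 (distance=4)
  Visit vertex 6 (distance=4)
  Visit vertex 4 (distance=5)

Step 3: Shortest path: 3 -> 7 -> 4
Total weight: 1 + 4 = 5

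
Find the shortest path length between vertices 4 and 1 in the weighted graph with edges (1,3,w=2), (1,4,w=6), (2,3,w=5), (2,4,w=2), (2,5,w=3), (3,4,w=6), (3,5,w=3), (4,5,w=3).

Step 1: Build adjacency list with weights:
  1: 3(w=2), 4(w=6)
  2: 3(w=5), 4(w=2), 5(w=3)
  3: 1(w=2), 2(w=5), 4(w=6), 5(w=3)
  4: 1(w=6), 2(w=2), 3(w=6), 5(w=3)
  5: 2(w=3), 3(w=3), 4(w=3)

Step 2: Apply Dijkstra's algorithm from vertex 4:
  Visit vertex 4 (distance=0)
    Update dist[1] = 6
    Update dist[2] = 2
    Update dist[3] = 6
    Update dist[5] = 3
  Visit vertex 2 (distance=2)
  Visit vertex 5 (distance=3)
  Visit vertex 1 (distance=6)

Step 3: Shortest path: 4 -> 1
Total weight: 6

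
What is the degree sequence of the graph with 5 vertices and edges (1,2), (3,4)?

Step 1: Count edges incident to each vertex:
  deg(1) = 1 (neighbors: 2)
  deg(2) = 1 (neighbors: 1)
  deg(3) = 1 (neighbors: 4)
  deg(4) = 1 (neighbors: 3)
  deg(5) = 0 (neighbors: none)

Step 2: Sort degrees in non-increasing order:
  Degrees: [1, 1, 1, 1, 0] -> sorted: [1, 1, 1, 1, 0]

Degree sequence: [1, 1, 1, 1, 0]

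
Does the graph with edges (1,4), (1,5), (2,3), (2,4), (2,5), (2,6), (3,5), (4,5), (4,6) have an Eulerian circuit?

Step 1: Find the degree of each vertex:
  deg(1) = 2
  deg(2) = 4
  deg(3) = 2
  deg(4) = 4
  deg(5) = 4
  deg(6) = 2

Step 2: Count vertices with odd degree:
  All vertices have even degree (0 odd-degree vertices)

Step 3: Apply Euler's theorem:
  - Eulerian circuit exists iff graph is connected and all vertices have even degree
  - Eulerian path exists iff graph is connected and has 0 or 2 odd-degree vertices

Graph is connected with 0 odd-degree vertices.
Both Eulerian circuit and Eulerian path exist.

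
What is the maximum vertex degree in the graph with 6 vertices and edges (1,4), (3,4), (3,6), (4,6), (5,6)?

Step 1: Count edges incident to each vertex:
  deg(1) = 1 (neighbors: 4)
  deg(2) = 0 (neighbors: none)
  deg(3) = 2 (neighbors: 4, 6)
  deg(4) = 3 (neighbors: 1, 3, 6)
  deg(5) = 1 (neighbors: 6)
  deg(6) = 3 (neighbors: 3, 4, 5)

Step 2: Find maximum:
  max(1, 0, 2, 3, 1, 3) = 3 (vertex 4)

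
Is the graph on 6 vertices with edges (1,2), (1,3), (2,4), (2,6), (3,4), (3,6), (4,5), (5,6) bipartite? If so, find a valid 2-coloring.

Step 1: Attempt 2-coloring using BFS:
  Start at vertex 1, assign color 0
  Color vertex 2 with color 1 (neighbor of 1)
  Color vertex 3 with color 1 (neighbor of 1)
  Color vertex 4 with color 0 (neighbor of 2)
  Color vertex 6 with color 0 (neighbor of 2)
  Color vertex 5 with color 1 (neighbor of 4)

Step 2: 2-coloring succeeded. No conflicts found.
  Set A (color 0): {1, 4, 6}
  Set B (color 1): {2, 3, 5}

The graph is bipartite with partition {1, 4, 6}, {2, 3, 5}.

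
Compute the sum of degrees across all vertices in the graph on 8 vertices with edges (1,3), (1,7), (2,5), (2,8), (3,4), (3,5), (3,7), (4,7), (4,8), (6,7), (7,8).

Step 1: Count edges incident to each vertex:
  deg(1) = 2 (neighbors: 3, 7)
  deg(2) = 2 (neighbors: 5, 8)
  deg(3) = 4 (neighbors: 1, 4, 5, 7)
  deg(4) = 3 (neighbors: 3, 7, 8)
  deg(5) = 2 (neighbors: 2, 3)
  deg(6) = 1 (neighbors: 7)
  deg(7) = 5 (neighbors: 1, 3, 4, 6, 8)
  deg(8) = 3 (neighbors: 2, 4, 7)

Step 2: Sum all degrees:
  2 + 2 + 4 + 3 + 2 + 1 + 5 + 3 = 22

Verification: sum of degrees = 2 * |E| = 2 * 11 = 22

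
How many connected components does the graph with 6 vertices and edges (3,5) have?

Step 1: Build adjacency list from edges:
  1: (none)
  2: (none)
  3: 5
  4: (none)
  5: 3
  6: (none)

Step 2: Run BFS/DFS from vertex 1:
  Visited: {1}
  Reached 1 of 6 vertices

Step 3: Only 1 of 6 vertices reached. Graph is disconnected.
Connected components: {1}, {2}, {3, 5}, {4}, {6}
Number of connected components: 5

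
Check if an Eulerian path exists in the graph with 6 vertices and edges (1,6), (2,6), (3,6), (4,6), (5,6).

Step 1: Find the degree of each vertex:
  deg(1) = 1
  deg(2) = 1
  deg(3) = 1
  deg(4) = 1
  deg(5) = 1
  deg(6) = 5

Step 2: Count vertices with odd degree:
  Odd-degree vertices: 1, 2, 3, 4, 5, 6 (6 total)

Step 3: Apply Euler's theorem:
  - Eulerian circuit exists iff graph is connected and all vertices have even degree
  - Eulerian path exists iff graph is connected and has 0 or 2 odd-degree vertices

Graph has 6 odd-degree vertices (need 0 or 2).
Neither Eulerian path nor Eulerian circuit exists.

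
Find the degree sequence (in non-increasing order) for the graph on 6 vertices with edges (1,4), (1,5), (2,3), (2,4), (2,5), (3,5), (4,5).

Step 1: Count edges incident to each vertex:
  deg(1) = 2 (neighbors: 4, 5)
  deg(2) = 3 (neighbors: 3, 4, 5)
  deg(3) = 2 (neighbors: 2, 5)
  deg(4) = 3 (neighbors: 1, 2, 5)
  deg(5) = 4 (neighbors: 1, 2, 3, 4)
  deg(6) = 0 (neighbors: none)

Step 2: Sort degrees in non-increasing order:
  Degrees: [2, 3, 2, 3, 4, 0] -> sorted: [4, 3, 3, 2, 2, 0]

Degree sequence: [4, 3, 3, 2, 2, 0]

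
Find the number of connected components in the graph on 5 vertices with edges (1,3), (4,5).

Step 1: Build adjacency list from edges:
  1: 3
  2: (none)
  3: 1
  4: 5
  5: 4

Step 2: Run BFS/DFS from vertex 1:
  Visited: {1, 3}
  Reached 2 of 5 vertices

Step 3: Only 2 of 5 vertices reached. Graph is disconnected.
Connected components: {1, 3}, {2}, {4, 5}
Number of connected components: 3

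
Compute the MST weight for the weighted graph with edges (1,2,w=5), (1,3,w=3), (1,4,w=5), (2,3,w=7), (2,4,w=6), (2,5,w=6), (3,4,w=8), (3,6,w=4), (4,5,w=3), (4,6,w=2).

Apply Kruskal's algorithm (sort edges by weight, add if no cycle):

Sorted edges by weight:
  (4,6) w=2
  (1,3) w=3
  (4,5) w=3
  (3,6) w=4
  (1,4) w=5
  (1,2) w=5
  (2,5) w=6
  (2,4) w=6
  (2,3) w=7
  (3,4) w=8

Add edge (4,6) w=2 -- no cycle. Running total: 2
Add edge (1,3) w=3 -- no cycle. Running total: 5
Add edge (4,5) w=3 -- no cycle. Running total: 8
Add edge (3,6) w=4 -- no cycle. Running total: 12
Skip edge (1,4) w=5 -- would create cycle
Add edge (1,2) w=5 -- no cycle. Running total: 17

MST edges: (4,6,w=2), (1,3,w=3), (4,5,w=3), (3,6,w=4), (1,2,w=5)
Total MST weight: 2 + 3 + 3 + 4 + 5 = 17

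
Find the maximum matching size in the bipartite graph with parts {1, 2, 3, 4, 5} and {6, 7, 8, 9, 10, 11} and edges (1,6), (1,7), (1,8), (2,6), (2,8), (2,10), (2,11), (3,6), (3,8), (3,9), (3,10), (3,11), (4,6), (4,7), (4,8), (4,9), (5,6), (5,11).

Step 1: List the neighbors of each left vertex:
  1: 6, 7, 8
  2: 6, 8, 10, 11
  3: 6, 8, 9, 10, 11
  4: 6, 7, 8, 9
  5: 6, 11

Step 2: Greedily match left vertices, then look for augmenting paths:
  Match 1 -- 6
  Match 2 -- 8
  Match 3 -- 9
  Match 4 -- 7
  Match 5 -- 11
  No augmenting path remains.

Step 3: Verify this is maximum:
  Matching size 5 = min(|L|, |R|) = min(5, 6), which is an upper bound, so this matching is maximum.

Maximum matching: {(1,6), (2,8), (3,9), (4,7), (5,11)}
Size: 5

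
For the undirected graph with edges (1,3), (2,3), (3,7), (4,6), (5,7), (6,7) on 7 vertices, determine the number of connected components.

Step 1: Build adjacency list from edges:
  1: 3
  2: 3
  3: 1, 2, 7
  4: 6
  5: 7
  6: 4, 7
  7: 3, 5, 6

Step 2: Run BFS/DFS from vertex 1:
  Visited: {1, 3, 2, 7, 5, 6, 4}
  Reached 7 of 7 vertices

Step 3: All 7 vertices reached from vertex 1, so the graph is connected.
Number of connected components: 1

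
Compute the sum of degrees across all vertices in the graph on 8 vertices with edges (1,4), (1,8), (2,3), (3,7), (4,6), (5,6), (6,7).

Step 1: Count edges incident to each vertex:
  deg(1) = 2 (neighbors: 4, 8)
  deg(2) = 1 (neighbors: 3)
  deg(3) = 2 (neighbors: 2, 7)
  deg(4) = 2 (neighbors: 1, 6)
  deg(5) = 1 (neighbors: 6)
  deg(6) = 3 (neighbors: 4, 5, 7)
  deg(7) = 2 (neighbors: 3, 6)
  deg(8) = 1 (neighbors: 1)

Step 2: Sum all degrees:
  2 + 1 + 2 + 2 + 1 + 3 + 2 + 1 = 14

Verification: sum of degrees = 2 * |E| = 2 * 7 = 14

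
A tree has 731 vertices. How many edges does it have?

A tree on n vertices always has exactly n - 1 edges.
For n = 731: edges = 731 - 1 = 730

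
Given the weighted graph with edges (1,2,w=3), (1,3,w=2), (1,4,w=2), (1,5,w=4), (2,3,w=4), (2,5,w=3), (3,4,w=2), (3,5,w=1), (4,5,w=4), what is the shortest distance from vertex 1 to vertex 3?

Step 1: Build adjacency list with weights:
  1: 2(w=3), 3(w=2), 4(w=2), 5(w=4)
  2: 1(w=3), 3(w=4), 5(w=3)
  3: 1(w=2), 2(w=4), 4(w=2), 5(w=1)
  4: 1(w=2), 3(w=2), 5(w=4)
  5: 1(w=4), 2(w=3), 3(w=1), 4(w=4)

Step 2: Apply Dijkstra's algorithm from vertex 1:
  Visit vertex 1 (distance=0)
    Update dist[2] = 3
    Update dist[3] = 2
    Update dist[4] = 2
    Update dist[5] = 4
  Visit vertex 3 (distance=2)
    Update dist[5] = 3

Step 3: Shortest path: 1 -> 3
Total weight: 2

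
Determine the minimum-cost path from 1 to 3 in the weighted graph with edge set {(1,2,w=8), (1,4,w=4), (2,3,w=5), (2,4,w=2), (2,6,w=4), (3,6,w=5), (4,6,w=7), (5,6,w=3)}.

Step 1: Build adjacency list with weights:
  1: 2(w=8), 4(w=4)
  2: 1(w=8), 3(w=5), 4(w=2), 6(w=4)
  3: 2(w=5), 6(w=5)
  4: 1(w=4), 2(w=2), 6(w=7)
  5: 6(w=3)
  6: 2(w=4), 3(w=5), 4(w=7), 5(w=3)

Step 2: Apply Dijkstra's algorithm from vertex 1:
  Visit vertex 1 (distance=0)
    Update dist[2] = 8
    Update dist[4] = 4
  Visit vertex 4 (distance=4)
    Update dist[2] = 6
    Update dist[6] = 11
  Visit vertex 2 (distance=6)
    Update dist[3] = 11
    Update dist[6] = 10
  Visit vertex 6 (distance=10)
    Update dist[5] = 13
  Visit vertex 3 (distance=11)

Step 3: Shortest path: 1 -> 4 -> 2 -> 3
Total weight: 4 + 2 + 5 = 11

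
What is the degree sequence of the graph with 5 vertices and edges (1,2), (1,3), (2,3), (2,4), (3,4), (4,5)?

Step 1: Count edges incident to each vertex:
  deg(1) = 2 (neighbors: 2, 3)
  deg(2) = 3 (neighbors: 1, 3, 4)
  deg(3) = 3 (neighbors: 1, 2, 4)
  deg(4) = 3 (neighbors: 2, 3, 5)
  deg(5) = 1 (neighbors: 4)

Step 2: Sort degrees in non-increasing order:
  Degrees: [2, 3, 3, 3, 1] -> sorted: [3, 3, 3, 2, 1]

Degree sequence: [3, 3, 3, 2, 1]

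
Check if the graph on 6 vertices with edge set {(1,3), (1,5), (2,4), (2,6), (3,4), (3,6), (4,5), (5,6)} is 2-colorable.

Step 1: Attempt 2-coloring using BFS:
  Start at vertex 1, assign color 0
  Color vertex 3 with color 1 (neighbor of 1)
  Color vertex 5 with color 1 (neighbor of 1)
  Color vertex 4 with color 0 (neighbor of 3)
  Color vertex 6 with color 0 (neighbor of 3)
  Color vertex 2 with color 1 (neighbor of 4)

Step 2: 2-coloring succeeded. No conflicts found.
  Set A (color 0): {1, 4, 6}
  Set B (color 1): {2, 3, 5}

The graph is bipartite with partition {1, 4, 6}, {2, 3, 5}.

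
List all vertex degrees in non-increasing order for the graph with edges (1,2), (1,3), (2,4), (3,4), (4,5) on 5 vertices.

Step 1: Count edges incident to each vertex:
  deg(1) = 2 (neighbors: 2, 3)
  deg(2) = 2 (neighbors: 1, 4)
  deg(3) = 2 (neighbors: 1, 4)
  deg(4) = 3 (neighbors: 2, 3, 5)
  deg(5) = 1 (neighbors: 4)

Step 2: Sort degrees in non-increasing order:
  Degrees: [2, 2, 2, 3, 1] -> sorted: [3, 2, 2, 2, 1]

Degree sequence: [3, 2, 2, 2, 1]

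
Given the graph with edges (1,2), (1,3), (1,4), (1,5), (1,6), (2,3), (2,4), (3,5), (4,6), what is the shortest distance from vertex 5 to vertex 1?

Step 1: Build adjacency list:
  1: 2, 3, 4, 5, 6
  2: 1, 3, 4
  3: 1, 2, 5
  4: 1, 2, 6
  5: 1, 3
  6: 1, 4

Step 2: BFS from vertex 5 to find shortest path to 1:
  vertex 1 reached at distance 1

Step 3: Shortest path: 5 -> 1
Path length: 1 edge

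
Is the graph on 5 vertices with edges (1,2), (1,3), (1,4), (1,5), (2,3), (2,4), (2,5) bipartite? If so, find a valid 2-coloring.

Step 1: Attempt 2-coloring using BFS:
  Start at vertex 1, assign color 0
  Color vertex 2 with color 1 (neighbor of 1)
  Color vertex 3 with color 1 (neighbor of 1)
  Color vertex 4 with color 1 (neighbor of 1)
  Color vertex 5 with color 1 (neighbor of 1)

Step 2: Conflict found! Vertices 2 and 3 are adjacent but have the same color.
This means the graph contains an odd cycle.

The graph is NOT bipartite.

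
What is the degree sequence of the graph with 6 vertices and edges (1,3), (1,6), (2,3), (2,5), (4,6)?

Step 1: Count edges incident to each vertex:
  deg(1) = 2 (neighbors: 3, 6)
  deg(2) = 2 (neighbors: 3, 5)
  deg(3) = 2 (neighbors: 1, 2)
  deg(4) = 1 (neighbors: 6)
  deg(5) = 1 (neighbors: 2)
  deg(6) = 2 (neighbors: 1, 4)

Step 2: Sort degrees in non-increasing order:
  Degrees: [2, 2, 2, 1, 1, 2] -> sorted: [2, 2, 2, 2, 1, 1]

Degree sequence: [2, 2, 2, 2, 1, 1]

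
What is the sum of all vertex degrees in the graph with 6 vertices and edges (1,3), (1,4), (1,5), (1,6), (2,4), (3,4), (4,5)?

Step 1: Count edges incident to each vertex:
  deg(1) = 4 (neighbors: 3, 4, 5, 6)
  deg(2) = 1 (neighbors: 4)
  deg(3) = 2 (neighbors: 1, 4)
  deg(4) = 4 (neighbors: 1, 2, 3, 5)
  deg(5) = 2 (neighbors: 1, 4)
  deg(6) = 1 (neighbors: 1)

Step 2: Sum all degrees:
  4 + 1 + 2 + 4 + 2 + 1 = 14

Verification: sum of degrees = 2 * |E| = 2 * 7 = 14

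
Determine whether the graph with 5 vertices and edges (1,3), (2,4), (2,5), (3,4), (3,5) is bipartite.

Step 1: Attempt 2-coloring using BFS:
  Start at vertex 1, assign color 0
  Color vertex 3 with color 1 (neighbor of 1)
  Color vertex 4 with color 0 (neighbor of 3)
  Color vertex 5 with color 0 (neighbor of 3)
  Color vertex 2 with color 1 (neighbor of 4)

Step 2: 2-coloring succeeded. No conflicts found.
  Set A (color 0): {1, 4, 5}
  Set B (color 1): {2, 3}

The graph is bipartite with partition {1, 4, 5}, {2, 3}.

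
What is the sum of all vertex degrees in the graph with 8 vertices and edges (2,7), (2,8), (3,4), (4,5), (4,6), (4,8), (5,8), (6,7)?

Step 1: Count edges incident to each vertex:
  deg(1) = 0 (neighbors: none)
  deg(2) = 2 (neighbors: 7, 8)
  deg(3) = 1 (neighbors: 4)
  deg(4) = 4 (neighbors: 3, 5, 6, 8)
  deg(5) = 2 (neighbors: 4, 8)
  deg(6) = 2 (neighbors: 4, 7)
  deg(7) = 2 (neighbors: 2, 6)
  deg(8) = 3 (neighbors: 2, 4, 5)

Step 2: Sum all degrees:
  0 + 2 + 1 + 4 + 2 + 2 + 2 + 3 = 16

Verification: sum of degrees = 2 * |E| = 2 * 8 = 16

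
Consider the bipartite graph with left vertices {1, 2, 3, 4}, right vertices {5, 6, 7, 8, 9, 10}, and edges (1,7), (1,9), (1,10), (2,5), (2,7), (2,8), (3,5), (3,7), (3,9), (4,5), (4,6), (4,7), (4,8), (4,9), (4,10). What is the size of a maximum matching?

Step 1: List the neighbors of each left vertex:
  1: 7, 9, 10
  2: 5, 7, 8
  3: 5, 7, 9
  4: 5, 6, 7, 8, 9, 10

Step 2: Greedily match left vertices, then look for augmenting paths:
  Match 1 -- 7
  Match 2 -- 5
  Match 3 -- 9
  Match 4 -- 6
  No augmenting path remains.

Step 3: Verify this is maximum:
  Matching size 4 = min(|L|, |R|) = min(4, 6), which is an upper bound, so this matching is maximum.

Maximum matching: {(1,7), (2,5), (3,9), (4,6)}
Size: 4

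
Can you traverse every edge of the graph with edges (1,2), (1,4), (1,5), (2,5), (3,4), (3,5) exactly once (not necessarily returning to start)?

Step 1: Find the degree of each vertex:
  deg(1) = 3
  deg(2) = 2
  deg(3) = 2
  deg(4) = 2
  deg(5) = 3

Step 2: Count vertices with odd degree:
  Odd-degree vertices: 1, 5 (2 total)

Step 3: Apply Euler's theorem:
  - Eulerian circuit exists iff graph is connected and all vertices have even degree
  - Eulerian path exists iff graph is connected and has 0 or 2 odd-degree vertices

Graph is connected with exactly 2 odd-degree vertices (1, 5).
Eulerian path exists (starting and ending at the odd-degree vertices), but no Eulerian circuit.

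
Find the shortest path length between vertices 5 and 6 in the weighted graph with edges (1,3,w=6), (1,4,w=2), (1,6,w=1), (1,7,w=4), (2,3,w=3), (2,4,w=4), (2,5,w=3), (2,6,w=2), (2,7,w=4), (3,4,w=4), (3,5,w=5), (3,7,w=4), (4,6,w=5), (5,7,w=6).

Step 1: Build adjacency list with weights:
  1: 3(w=6), 4(w=2), 6(w=1), 7(w=4)
  2: 3(w=3), 4(w=4), 5(w=3), 6(w=2), 7(w=4)
  3: 1(w=6), 2(w=3), 4(w=4), 5(w=5), 7(w=4)
  4: 1(w=2), 2(w=4), 3(w=4), 6(w=5)
  5: 2(w=3), 3(w=5), 7(w=6)
  6: 1(w=1), 2(w=2), 4(w=5)
  7: 1(w=4), 2(w=4), 3(w=4), 5(w=6)

Step 2: Apply Dijkstra's algorithm from vertex 5:
  Visit vertex 5 (distance=0)
    Update dist[2] = 3
    Update dist[3] = 5
    Update dist[7] = 6
  Visit vertex 2 (distance=3)
    Update dist[4] = 7
    Update dist[6] = 5
  Visit vertex 3 (distance=5)
    Update dist[1] = 11
  Visit vertex 6 (distance=5)
    Update dist[1] = 6

Step 3: Shortest path: 5 -> 2 -> 6
Total weight: 3 + 2 = 5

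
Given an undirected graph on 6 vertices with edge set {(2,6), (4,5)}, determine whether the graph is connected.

Step 1: Build adjacency list from edges:
  1: (none)
  2: 6
  3: (none)
  4: 5
  5: 4
  6: 2

Step 2: Run BFS/DFS from vertex 1:
  Visited: {1}
  Reached 1 of 6 vertices

Step 3: Only 1 of 6 vertices reached. Graph is disconnected.
Connected components: {1}, {2, 6}, {3}, {4, 5}
Answer: No, the graph is not connected (4 components).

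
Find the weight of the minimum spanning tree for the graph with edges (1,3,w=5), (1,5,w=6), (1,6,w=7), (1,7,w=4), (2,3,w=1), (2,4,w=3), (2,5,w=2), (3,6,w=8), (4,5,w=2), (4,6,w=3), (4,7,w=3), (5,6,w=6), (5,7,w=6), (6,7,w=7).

Apply Kruskal's algorithm (sort edges by weight, add if no cycle):

Sorted edges by weight:
  (2,3) w=1
  (2,5) w=2
  (4,5) w=2
  (2,4) w=3
  (4,6) w=3
  (4,7) w=3
  (1,7) w=4
  (1,3) w=5
  (1,5) w=6
  (5,6) w=6
  (5,7) w=6
  (1,6) w=7
  (6,7) w=7
  (3,6) w=8

Add edge (2,3) w=1 -- no cycle. Running total: 1
Add edge (2,5) w=2 -- no cycle. Running total: 3
Add edge (4,5) w=2 -- no cycle. Running total: 5
Skip edge (2,4) w=3 -- would create cycle
Add edge (4,6) w=3 -- no cycle. Running total: 8
Add edge (4,7) w=3 -- no cycle. Running total: 11
Add edge (1,7) w=4 -- no cycle. Running total: 15

MST edges: (2,3,w=1), (2,5,w=2), (4,5,w=2), (4,6,w=3), (4,7,w=3), (1,7,w=4)
Total MST weight: 1 + 2 + 2 + 3 + 3 + 4 = 15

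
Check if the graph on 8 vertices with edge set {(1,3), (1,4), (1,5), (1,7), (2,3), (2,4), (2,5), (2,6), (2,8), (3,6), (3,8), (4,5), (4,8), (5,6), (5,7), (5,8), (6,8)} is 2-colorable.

Step 1: Attempt 2-coloring using BFS:
  Start at vertex 1, assign color 0
  Color vertex 3 with color 1 (neighbor of 1)
  Color vertex 4 with color 1 (neighbor of 1)
  Color vertex 5 with color 1 (neighbor of 1)
  Color vertex 7 with color 1 (neighbor of 1)
  Color vertex 2 with color 0 (neighbor of 3)
  Color vertex 6 with color 0 (neighbor of 3)
  Color vertex 8 with color 0 (neighbor of 3)

Step 2: Conflict found! Vertices 4 and 5 are adjacent but have the same color.
This means the graph contains an odd cycle.

The graph is NOT bipartite.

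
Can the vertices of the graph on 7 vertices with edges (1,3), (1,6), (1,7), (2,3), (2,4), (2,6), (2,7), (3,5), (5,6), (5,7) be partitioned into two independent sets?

Step 1: Attempt 2-coloring using BFS:
  Start at vertex 1, assign color 0
  Color vertex 3 with color 1 (neighbor of 1)
  Color vertex 6 with color 1 (neighbor of 1)
  Color vertex 7 with color 1 (neighbor of 1)
  Color vertex 2 with color 0 (neighbor of 3)
  Color vertex 5 with color 0 (neighbor of 3)
  Color vertex 4 with color 1 (neighbor of 2)

Step 2: 2-coloring succeeded. No conflicts found.
  Set A (color 0): {1, 2, 5}
  Set B (color 1): {3, 4, 6, 7}

The graph is bipartite with partition {1, 2, 5}, {3, 4, 6, 7}.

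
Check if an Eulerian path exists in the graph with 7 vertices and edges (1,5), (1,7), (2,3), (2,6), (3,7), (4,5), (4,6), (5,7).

Step 1: Find the degree of each vertex:
  deg(1) = 2
  deg(2) = 2
  deg(3) = 2
  deg(4) = 2
  deg(5) = 3
  deg(6) = 2
  deg(7) = 3

Step 2: Count vertices with odd degree:
  Odd-degree vertices: 5, 7 (2 total)

Step 3: Apply Euler's theorem:
  - Eulerian circuit exists iff graph is connected and all vertices have even degree
  - Eulerian path exists iff graph is connected and has 0 or 2 odd-degree vertices

Graph is connected with exactly 2 odd-degree vertices (5, 7).
Eulerian path exists (starting and ending at the odd-degree vertices), but no Eulerian circuit.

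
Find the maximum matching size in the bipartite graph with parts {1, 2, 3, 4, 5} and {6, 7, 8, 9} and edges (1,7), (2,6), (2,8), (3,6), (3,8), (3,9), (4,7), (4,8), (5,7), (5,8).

Step 1: List the neighbors of each left vertex:
  1: 7
  2: 6, 8
  3: 6, 8, 9
  4: 7, 8
  5: 7, 8

Step 2: Greedily match left vertices, then look for augmenting paths:
  Match 1 -- 7
  Match 2 -- 6
  Match 3 -- 9
  Match 4 -- 8
  No augmenting path remains.

Step 3: Verify this is maximum:
  Matching size 4 = min(|L|, |R|) = min(5, 4), which is an upper bound, so this matching is maximum.

Maximum matching: {(1,7), (2,6), (3,9), (4,8)}
Size: 4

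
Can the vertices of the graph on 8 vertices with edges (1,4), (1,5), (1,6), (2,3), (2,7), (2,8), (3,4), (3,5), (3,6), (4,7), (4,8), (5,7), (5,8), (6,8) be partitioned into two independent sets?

Step 1: Attempt 2-coloring using BFS:
  Start at vertex 1, assign color 0
  Color vertex 4 with color 1 (neighbor of 1)
  Color vertex 5 with color 1 (neighbor of 1)
  Color vertex 6 with color 1 (neighbor of 1)
  Color vertex 3 with color 0 (neighbor of 4)
  Color vertex 7 with color 0 (neighbor of 4)
  Color vertex 8 with color 0 (neighbor of 4)
  Color vertex 2 with color 1 (neighbor of 3)

Step 2: 2-coloring succeeded. No conflicts found.
  Set A (color 0): {1, 3, 7, 8}
  Set B (color 1): {2, 4, 5, 6}

The graph is bipartite with partition {1, 3, 7, 8}, {2, 4, 5, 6}.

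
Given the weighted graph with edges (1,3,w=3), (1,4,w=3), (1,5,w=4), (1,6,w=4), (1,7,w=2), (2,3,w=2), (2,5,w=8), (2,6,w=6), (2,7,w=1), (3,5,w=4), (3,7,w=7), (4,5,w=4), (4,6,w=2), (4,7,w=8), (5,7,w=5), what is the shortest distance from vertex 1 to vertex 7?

Step 1: Build adjacency list with weights:
  1: 3(w=3), 4(w=3), 5(w=4), 6(w=4), 7(w=2)
  2: 3(w=2), 5(w=8), 6(w=6), 7(w=1)
  3: 1(w=3), 2(w=2), 5(w=4), 7(w=7)
  4: 1(w=3), 5(w=4), 6(w=2), 7(w=8)
  5: 1(w=4), 2(w=8), 3(w=4), 4(w=4), 7(w=5)
  6: 1(w=4), 2(w=6), 4(w=2)
  7: 1(w=2), 2(w=1), 3(w=7), 4(w=8), 5(w=5)

Step 2: Apply Dijkstra's algorithm from vertex 1:
  Visit vertex 1 (distance=0)
    Update dist[3] = 3
    Update dist[4] = 3
    Update dist[5] = 4
    Update dist[6] = 4
    Update dist[7] = 2
  Visit vertex 7 (distance=2)
    Update dist[2] = 3

Step 3: Shortest path: 1 -> 7
Total weight: 2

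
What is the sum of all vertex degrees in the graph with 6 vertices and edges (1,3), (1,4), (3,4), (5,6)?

Step 1: Count edges incident to each vertex:
  deg(1) = 2 (neighbors: 3, 4)
  deg(2) = 0 (neighbors: none)
  deg(3) = 2 (neighbors: 1, 4)
  deg(4) = 2 (neighbors: 1, 3)
  deg(5) = 1 (neighbors: 6)
  deg(6) = 1 (neighbors: 5)

Step 2: Sum all degrees:
  2 + 0 + 2 + 2 + 1 + 1 = 8

Verification: sum of degrees = 2 * |E| = 2 * 4 = 8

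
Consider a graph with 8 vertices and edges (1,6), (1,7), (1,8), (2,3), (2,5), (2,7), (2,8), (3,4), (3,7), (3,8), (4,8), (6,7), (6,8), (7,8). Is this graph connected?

Step 1: Build adjacency list from edges:
  1: 6, 7, 8
  2: 3, 5, 7, 8
  3: 2, 4, 7, 8
  4: 3, 8
  5: 2
  6: 1, 7, 8
  7: 1, 2, 3, 6, 8
  8: 1, 2, 3, 4, 6, 7

Step 2: Run BFS/DFS from vertex 1:
  Visited: {1, 6, 7, 8, 2, 3, 4, 5}
  Reached 8 of 8 vertices

Step 3: All 8 vertices reached from vertex 1, so the graph is connected.
Answer: Yes, the graph is connected.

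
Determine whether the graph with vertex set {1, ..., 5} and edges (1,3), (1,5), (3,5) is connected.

Step 1: Build adjacency list from edges:
  1: 3, 5
  2: (none)
  3: 1, 5
  4: (none)
  5: 1, 3

Step 2: Run BFS/DFS from vertex 1:
  Visited: {1, 3, 5}
  Reached 3 of 5 vertices

Step 3: Only 3 of 5 vertices reached. Graph is disconnected.
Connected components: {1, 3, 5}, {2}, {4}
Answer: No, the graph is not connected (3 components).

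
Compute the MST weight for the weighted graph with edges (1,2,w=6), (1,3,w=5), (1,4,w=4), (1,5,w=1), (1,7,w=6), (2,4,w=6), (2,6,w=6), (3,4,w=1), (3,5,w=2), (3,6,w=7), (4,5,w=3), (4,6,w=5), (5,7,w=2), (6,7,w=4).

Apply Kruskal's algorithm (sort edges by weight, add if no cycle):

Sorted edges by weight:
  (1,5) w=1
  (3,4) w=1
  (3,5) w=2
  (5,7) w=2
  (4,5) w=3
  (1,4) w=4
  (6,7) w=4
  (1,3) w=5
  (4,6) w=5
  (1,7) w=6
  (1,2) w=6
  (2,4) w=6
  (2,6) w=6
  (3,6) w=7

Add edge (1,5) w=1 -- no cycle. Running total: 1
Add edge (3,4) w=1 -- no cycle. Running total: 2
Add edge (3,5) w=2 -- no cycle. Running total: 4
Add edge (5,7) w=2 -- no cycle. Running total: 6
Skip edge (4,5) w=3 -- would create cycle
Skip edge (1,4) w=4 -- would create cycle
Add edge (6,7) w=4 -- no cycle. Running total: 10
Skip edge (1,3) w=5 -- would create cycle
Skip edge (4,6) w=5 -- would create cycle
Skip edge (1,7) w=6 -- would create cycle
Add edge (1,2) w=6 -- no cycle. Running total: 16

MST edges: (1,5,w=1), (3,4,w=1), (3,5,w=2), (5,7,w=2), (6,7,w=4), (1,2,w=6)
Total MST weight: 1 + 1 + 2 + 2 + 4 + 6 = 16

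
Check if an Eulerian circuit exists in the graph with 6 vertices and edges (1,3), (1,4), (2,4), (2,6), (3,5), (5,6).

Step 1: Find the degree of each vertex:
  deg(1) = 2
  deg(2) = 2
  deg(3) = 2
  deg(4) = 2
  deg(5) = 2
  deg(6) = 2

Step 2: Count vertices with odd degree:
  All vertices have even degree (0 odd-degree vertices)

Step 3: Apply Euler's theorem:
  - Eulerian circuit exists iff graph is connected and all vertices have even degree
  - Eulerian path exists iff graph is connected and has 0 or 2 odd-degree vertices

Graph is connected with 0 odd-degree vertices.
Both Eulerian circuit and Eulerian path exist.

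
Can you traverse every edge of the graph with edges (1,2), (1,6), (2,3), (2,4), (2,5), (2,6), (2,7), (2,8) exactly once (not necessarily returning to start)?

Step 1: Find the degree of each vertex:
  deg(1) = 2
  deg(2) = 7
  deg(3) = 1
  deg(4) = 1
  deg(5) = 1
  deg(6) = 2
  deg(7) = 1
  deg(8) = 1

Step 2: Count vertices with odd degree:
  Odd-degree vertices: 2, 3, 4, 5, 7, 8 (6 total)

Step 3: Apply Euler's theorem:
  - Eulerian circuit exists iff graph is connected and all vertices have even degree
  - Eulerian path exists iff graph is connected and has 0 or 2 odd-degree vertices

Graph has 6 odd-degree vertices (need 0 or 2).
Neither Eulerian path nor Eulerian circuit exists.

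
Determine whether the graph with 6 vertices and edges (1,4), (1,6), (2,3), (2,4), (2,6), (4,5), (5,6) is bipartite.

Step 1: Attempt 2-coloring using BFS:
  Start at vertex 1, assign color 0
  Color vertex 4 with color 1 (neighbor of 1)
  Color vertex 6 with color 1 (neighbor of 1)
  Color vertex 2 with color 0 (neighbor of 4)
  Color vertex 5 with color 0 (neighbor of 4)
  Color vertex 3 with color 1 (neighbor of 2)

Step 2: 2-coloring succeeded. No conflicts found.
  Set A (color 0): {1, 2, 5}
  Set B (color 1): {3, 4, 6}

The graph is bipartite with partition {1, 2, 5}, {3, 4, 6}.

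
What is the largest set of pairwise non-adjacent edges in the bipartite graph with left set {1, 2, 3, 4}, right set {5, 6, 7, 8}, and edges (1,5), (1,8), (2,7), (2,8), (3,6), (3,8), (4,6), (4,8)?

Step 1: List the neighbors of each left vertex:
  1: 5, 8
  2: 7, 8
  3: 6, 8
  4: 6, 8

Step 2: Greedily match left vertices, then look for augmenting paths:
  Match 1 -- 5
  Match 2 -- 7
  Match 3 -- 6
  Match 4 -- 8
  No augmenting path remains.

Step 3: Verify this is maximum:
  Matching size 4 = min(|L|, |R|) = min(4, 4), which is an upper bound, so this matching is maximum.

Maximum matching: {(1,5), (2,7), (3,6), (4,8)}
Size: 4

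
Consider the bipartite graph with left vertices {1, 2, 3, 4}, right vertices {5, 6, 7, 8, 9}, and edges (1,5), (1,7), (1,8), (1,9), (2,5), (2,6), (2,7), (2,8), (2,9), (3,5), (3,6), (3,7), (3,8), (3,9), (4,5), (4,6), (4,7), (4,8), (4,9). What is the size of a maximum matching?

Step 1: List the neighbors of each left vertex:
  1: 5, 7, 8, 9
  2: 5, 6, 7, 8, 9
  3: 5, 6, 7, 8, 9
  4: 5, 6, 7, 8, 9

Step 2: Greedily match left vertices, then look for augmenting paths:
  Match 1 -- 5
  Match 2 -- 6
  Match 3 -- 7
  Match 4 -- 8
  No augmenting path remains.

Step 3: Verify this is maximum:
  Matching size 4 = min(|L|, |R|) = min(4, 5), which is an upper bound, so this matching is maximum.

Maximum matching: {(1,5), (2,6), (3,7), (4,8)}
Size: 4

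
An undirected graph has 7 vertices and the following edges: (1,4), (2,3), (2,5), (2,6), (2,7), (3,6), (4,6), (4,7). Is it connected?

Step 1: Build adjacency list from edges:
  1: 4
  2: 3, 5, 6, 7
  3: 2, 6
  4: 1, 6, 7
  5: 2
  6: 2, 3, 4
  7: 2, 4

Step 2: Run BFS/DFS from vertex 1:
  Visited: {1, 4, 6, 7, 2, 3, 5}
  Reached 7 of 7 vertices

Step 3: All 7 vertices reached from vertex 1, so the graph is connected.
Answer: Yes, the graph is connected.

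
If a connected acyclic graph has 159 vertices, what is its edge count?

A tree on n vertices always has exactly n - 1 edges.
For n = 159: edges = 159 - 1 = 158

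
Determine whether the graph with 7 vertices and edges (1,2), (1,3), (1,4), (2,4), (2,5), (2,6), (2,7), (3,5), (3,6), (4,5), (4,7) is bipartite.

Step 1: Attempt 2-coloring using BFS:
  Start at vertex 1, assign color 0
  Color vertex 2 with color 1 (neighbor of 1)
  Color vertex 3 with color 1 (neighbor of 1)
  Color vertex 4 with color 1 (neighbor of 1)

Step 2: Conflict found! Vertices 2 and 4 are adjacent but have the same color.
This means the graph contains an odd cycle.

The graph is NOT bipartite.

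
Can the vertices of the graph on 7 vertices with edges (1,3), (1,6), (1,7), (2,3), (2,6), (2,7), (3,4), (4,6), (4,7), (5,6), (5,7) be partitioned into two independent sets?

Step 1: Attempt 2-coloring using BFS:
  Start at vertex 1, assign color 0
  Color vertex 3 with color 1 (neighbor of 1)
  Color vertex 6 with color 1 (neighbor of 1)
  Color vertex 7 with color 1 (neighbor of 1)
  Color vertex 2 with color 0 (neighbor of 3)
  Color vertex 4 with color 0 (neighbor of 3)
  Color vertex 5 with color 0 (neighbor of 6)

Step 2: 2-coloring succeeded. No conflicts found.
  Set A (color 0): {1, 2, 4, 5}
  Set B (color 1): {3, 6, 7}

The graph is bipartite with partition {1, 2, 4, 5}, {3, 6, 7}.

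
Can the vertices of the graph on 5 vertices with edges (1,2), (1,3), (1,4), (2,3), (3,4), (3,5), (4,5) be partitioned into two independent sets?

Step 1: Attempt 2-coloring using BFS:
  Start at vertex 1, assign color 0
  Color vertex 2 with color 1 (neighbor of 1)
  Color vertex 3 with color 1 (neighbor of 1)
  Color vertex 4 with color 1 (neighbor of 1)

Step 2: Conflict found! Vertices 2 and 3 are adjacent but have the same color.
This means the graph contains an odd cycle.

The graph is NOT bipartite.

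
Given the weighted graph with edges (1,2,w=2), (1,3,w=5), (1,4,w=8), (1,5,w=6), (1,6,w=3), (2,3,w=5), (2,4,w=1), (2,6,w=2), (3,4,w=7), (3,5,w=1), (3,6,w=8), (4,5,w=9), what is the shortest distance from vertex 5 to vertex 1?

Step 1: Build adjacency list with weights:
  1: 2(w=2), 3(w=5), 4(w=8), 5(w=6), 6(w=3)
  2: 1(w=2), 3(w=5), 4(w=1), 6(w=2)
  3: 1(w=5), 2(w=5), 4(w=7), 5(w=1), 6(w=8)
  4: 1(w=8), 2(w=1), 3(w=7), 5(w=9)
  5: 1(w=6), 3(w=1), 4(w=9)
  6: 1(w=3), 2(w=2), 3(w=8)

Step 2: Apply Dijkstra's algorithm from vertex 5:
  Visit vertex 5 (distance=0)
    Update dist[1] = 6
    Update dist[3] = 1
    Update dist[4] = 9
  Visit vertex 3 (distance=1)
    Update dist[2] = 6
    Update dist[4] = 8
    Update dist[6] = 9
  Visit vertex 1 (distance=6)

Step 3: Shortest path: 5 -> 1
Total weight: 6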